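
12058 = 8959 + 3099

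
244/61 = 4 = 4.00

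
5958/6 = 993 = 993.00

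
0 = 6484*0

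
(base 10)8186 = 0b1111111111010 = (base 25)d2b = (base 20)1096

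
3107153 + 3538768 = 6645921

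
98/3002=49/1501 ≈ 0.0326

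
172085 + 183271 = 355356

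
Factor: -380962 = -1 * 2^1 * 67^1 * 2843^1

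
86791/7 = 12398 + 5/7≈12398.71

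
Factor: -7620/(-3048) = 2^(-1) * 5^1 = 5/2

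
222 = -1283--1505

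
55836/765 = 72+84/85 ≈ 72.99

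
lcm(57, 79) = 4503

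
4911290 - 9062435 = -4151145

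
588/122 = 294/61 ≈ 4.82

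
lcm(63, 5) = 315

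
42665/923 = 46 + 207/923 ≈ 46.22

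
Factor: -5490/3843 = -1*2^1*5^1*7^(-1) = -10/7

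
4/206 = 2/103 ≈ 0.0194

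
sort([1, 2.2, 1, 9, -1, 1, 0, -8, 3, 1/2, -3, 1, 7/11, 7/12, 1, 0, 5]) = [-8, -3, -1, 0, 0, 1/2, 7/12, 7/11, 1, 1, 1, 1, 1, 2.2, 3, 5, 9]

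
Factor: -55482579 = -1 * 3^2 * 6164731^1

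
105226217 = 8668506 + 96557711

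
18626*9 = 167634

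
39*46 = 1794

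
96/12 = 8 = 8.00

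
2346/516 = 391/86 ≈ 4.55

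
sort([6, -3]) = [-3, 6]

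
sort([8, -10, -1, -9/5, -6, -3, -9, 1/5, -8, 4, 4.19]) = [-10, -9, -8, -6, -3, -9/5, -1, 1/5, 4, 4.19, 8]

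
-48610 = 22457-71067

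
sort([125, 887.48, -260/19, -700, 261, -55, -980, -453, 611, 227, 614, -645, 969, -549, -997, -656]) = [-997, -980, -700, -656, -645, -549, -453, -55, -260/19, 125, 227, 261, 611, 614, 887.48, 969]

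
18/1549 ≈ 0.0116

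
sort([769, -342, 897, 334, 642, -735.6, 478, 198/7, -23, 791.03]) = [-735.6, -342, -23, 198/7, 334, 478, 642, 769, 791.03, 897]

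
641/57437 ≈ 0.0112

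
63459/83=764+47/83 ≈ 764.57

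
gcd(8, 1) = 1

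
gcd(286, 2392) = 26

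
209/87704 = 11/4616 ≈ 0.00238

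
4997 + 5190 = 10187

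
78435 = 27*2905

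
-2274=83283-85557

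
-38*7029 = -267102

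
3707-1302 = 2405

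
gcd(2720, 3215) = 5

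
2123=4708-2585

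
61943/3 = 20647 + 2/3 ≈ 20647.67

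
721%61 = 50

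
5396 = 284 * 19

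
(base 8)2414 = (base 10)1292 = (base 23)2a4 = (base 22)2eg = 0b10100001100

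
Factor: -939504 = -1 * 2^4 * 3^1 * 23^2 * 37^1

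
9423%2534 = 1821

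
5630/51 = 110 + 20/51 ≈ 110.39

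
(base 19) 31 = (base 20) 2i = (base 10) 58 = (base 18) 34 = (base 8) 72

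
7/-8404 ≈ -0.000833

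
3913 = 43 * 91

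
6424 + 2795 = 9219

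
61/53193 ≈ 0.00115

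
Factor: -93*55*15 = -1*3^2*5^2*11^1*31^1 = -76725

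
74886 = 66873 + 8013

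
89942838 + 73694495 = 163637333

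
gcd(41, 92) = 1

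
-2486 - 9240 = -11726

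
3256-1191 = 2065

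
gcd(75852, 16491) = 3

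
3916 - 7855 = -3939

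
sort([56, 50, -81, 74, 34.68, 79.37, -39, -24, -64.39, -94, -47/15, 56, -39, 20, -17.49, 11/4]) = [-94, -81, -64.39, -39, -39, -24, -17.49, -47/15, 11/4, 20, 34.68, 50, 56, 56, 74, 79.37]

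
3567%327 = 297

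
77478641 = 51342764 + 26135877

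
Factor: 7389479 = 61^1*121139^1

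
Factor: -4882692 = -1 * 2^2 * 3^1 * 67^1 * 6073^1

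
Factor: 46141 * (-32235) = -1 * 3^1 * 5^1 * 7^1 * 307^1 * 46141^1 = -1487355135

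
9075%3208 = 2659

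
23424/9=7808/3 ≈ 2602.67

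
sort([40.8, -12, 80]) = [-12, 40.8, 80]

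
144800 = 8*18100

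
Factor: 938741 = 401^1*2341^1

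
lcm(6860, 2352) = 82320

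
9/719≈0.0125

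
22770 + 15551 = 38321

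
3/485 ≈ 0.00619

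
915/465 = 61/31 ≈ 1.97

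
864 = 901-37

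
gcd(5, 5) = 5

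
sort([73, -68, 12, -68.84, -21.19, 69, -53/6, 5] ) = [-68.84, -68, -21.19, -53/6, 5, 12, 69, 73] 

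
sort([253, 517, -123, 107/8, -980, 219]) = [-980, -123, 107/8, 219, 253, 517]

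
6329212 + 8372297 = 14701509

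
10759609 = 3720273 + 7039336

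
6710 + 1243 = 7953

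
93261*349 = 32548089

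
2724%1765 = 959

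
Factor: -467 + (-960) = -1 * 1427^1 = -1427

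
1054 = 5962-4908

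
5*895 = 4475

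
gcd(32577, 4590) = 3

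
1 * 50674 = 50674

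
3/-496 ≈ -0.00605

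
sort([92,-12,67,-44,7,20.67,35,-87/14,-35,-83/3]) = [-44,-35,-83/3,-12,-87/14,7,20.67,35,67,92]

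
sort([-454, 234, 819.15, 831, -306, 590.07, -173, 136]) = [-454, -306, -173, 136, 234, 590.07, 819.15, 831]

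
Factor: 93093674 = 2^1 * 46546837^1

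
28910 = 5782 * 5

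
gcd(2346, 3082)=46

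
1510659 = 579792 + 930867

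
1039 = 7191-6152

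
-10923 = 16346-27269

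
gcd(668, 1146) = 2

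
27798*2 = 55596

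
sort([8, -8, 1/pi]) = [-8, 1/pi, 8]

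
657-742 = -85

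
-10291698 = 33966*(-303)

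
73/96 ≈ 0.760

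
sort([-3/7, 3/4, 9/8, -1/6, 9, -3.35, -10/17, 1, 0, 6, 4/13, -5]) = [-5, -3.35, -10/17, -3/7, -1/6, 0, 4/13, 3/4, 1, 9/8, 6, 9]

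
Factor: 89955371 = 11^1*181^1*45181^1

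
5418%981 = 513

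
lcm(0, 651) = 0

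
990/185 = 5 + 13/37 ≈ 5.35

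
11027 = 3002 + 8025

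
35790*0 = 0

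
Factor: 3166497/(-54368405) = -1*3^2*5^(-1)*7^(-1)*13^(-1)*19^(-2)*37^2*257^1*331^(-1)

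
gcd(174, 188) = 2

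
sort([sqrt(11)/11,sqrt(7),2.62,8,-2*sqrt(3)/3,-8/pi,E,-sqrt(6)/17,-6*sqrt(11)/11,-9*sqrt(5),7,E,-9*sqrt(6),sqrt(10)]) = [-9*sqrt(6),-9*sqrt(5),-8/pi,-6*sqrt(11)/11,-2*sqrt(3)/3,-sqrt(6)/17,sqrt(11)/11,2.62,sqrt(7),E,E,sqrt(10),7,8]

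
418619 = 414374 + 4245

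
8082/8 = 1010 + 1/4 = 1010.25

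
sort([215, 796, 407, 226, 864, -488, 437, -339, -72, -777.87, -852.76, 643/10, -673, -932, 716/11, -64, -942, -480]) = [-942, -932, -852.76, -777.87, -673, -488, -480, -339, -72, -64, 643/10, 716/11, 215, 226, 407, 437, 796, 864]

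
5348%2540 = 268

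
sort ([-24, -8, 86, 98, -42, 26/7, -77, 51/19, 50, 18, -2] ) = [-77, -42, -24, -8, -2, 51/19, 26/7, 18, 50, 86, 98] 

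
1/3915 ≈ 0.000255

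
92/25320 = 23/6330 ≈ 0.00363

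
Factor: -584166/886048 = -1*2^(-4)*3^1*11^1*53^1*167^1*27689^(-1) = -292083/443024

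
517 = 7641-7124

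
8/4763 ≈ 0.00168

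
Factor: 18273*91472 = 2^4*3^1*5717^1*6091^1 = 1671467856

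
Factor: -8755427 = -1*41^1*179^1*1193^1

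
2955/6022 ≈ 0.491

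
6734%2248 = 2238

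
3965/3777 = 1 + 188/3777 ≈ 1.05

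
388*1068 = 414384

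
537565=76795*7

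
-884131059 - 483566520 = -1367697579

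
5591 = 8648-3057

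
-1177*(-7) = 8239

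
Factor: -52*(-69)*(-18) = -1*2^3*3^3*13^1*23^1 = -64584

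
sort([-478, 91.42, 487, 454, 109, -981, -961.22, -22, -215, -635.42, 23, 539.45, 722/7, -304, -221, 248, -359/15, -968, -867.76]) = [-981, -968, -961.22, -867.76, -635.42, -478, -304, -221, -215, -359/15, -22, 23, 91.42, 722/7, 109, 248, 454, 487, 539.45]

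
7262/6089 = 1 + 1173/6089 ≈ 1.19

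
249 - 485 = -236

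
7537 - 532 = 7005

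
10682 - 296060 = -285378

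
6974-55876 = -48902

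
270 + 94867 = 95137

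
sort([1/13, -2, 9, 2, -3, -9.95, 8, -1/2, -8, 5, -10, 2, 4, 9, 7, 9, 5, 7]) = [-10, -9.95, -8, -3, -2, -1/2, 1/13, 2, 2, 4, 5, 5, 7, 7, 8, 9, 9, 9]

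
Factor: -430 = -1 * 2^1 * 5^1 * 43^1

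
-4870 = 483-5353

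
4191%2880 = 1311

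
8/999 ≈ 0.00801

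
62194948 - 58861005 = 3333943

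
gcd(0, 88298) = 88298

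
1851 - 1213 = 638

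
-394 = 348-742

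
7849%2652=2545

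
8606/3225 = 2 + 2156/3225 ≈ 2.67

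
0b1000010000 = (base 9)646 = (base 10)528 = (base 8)1020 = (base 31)h1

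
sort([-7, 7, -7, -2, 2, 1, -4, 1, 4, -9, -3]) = [-9, -7, -7, -4, -3, -2, 1, 1, 2, 4, 7]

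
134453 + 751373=885826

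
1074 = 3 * 358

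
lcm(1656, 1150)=41400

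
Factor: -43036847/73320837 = -1*3^(-1)*7^2*67^1*13109^1*24440279^(-1)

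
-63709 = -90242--26533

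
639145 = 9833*65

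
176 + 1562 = 1738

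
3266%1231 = 804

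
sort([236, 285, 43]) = [43, 236, 285]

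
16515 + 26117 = 42632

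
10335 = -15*(-689) 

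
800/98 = 8+8/49 ≈ 8.16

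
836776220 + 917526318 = 1754302538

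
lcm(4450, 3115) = 31150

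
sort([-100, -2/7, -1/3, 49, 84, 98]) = [-100, -1/3, -2/7, 49, 84, 98]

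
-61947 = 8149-70096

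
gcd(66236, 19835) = 1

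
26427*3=79281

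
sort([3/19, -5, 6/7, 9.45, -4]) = [-5, -4, 3/19, 6/7, 9.45]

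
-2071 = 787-2858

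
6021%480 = 261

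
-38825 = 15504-54329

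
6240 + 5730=11970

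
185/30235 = 37/6047≈0.00612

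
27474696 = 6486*4236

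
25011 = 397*63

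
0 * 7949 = 0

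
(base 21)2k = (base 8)76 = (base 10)62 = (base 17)3b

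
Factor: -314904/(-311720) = 3^1*5^(-1)*7793^(-1)*13121^1 = 39363/38965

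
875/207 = 4 + 47/207 ≈ 4.23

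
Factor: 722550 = 2^1*3^1*5^2*4817^1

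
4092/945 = 1364/315 ≈ 4.33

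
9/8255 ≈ 0.00109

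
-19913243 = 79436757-99350000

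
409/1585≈0.258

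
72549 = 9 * 8061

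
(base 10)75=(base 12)63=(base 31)2d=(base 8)113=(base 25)30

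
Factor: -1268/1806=-1*2^1*3^(-1)*7^(-1)*43^(-1)*317^1=-634/903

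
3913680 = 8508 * 460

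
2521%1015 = 491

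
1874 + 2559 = 4433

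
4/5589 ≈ 0.000716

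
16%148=16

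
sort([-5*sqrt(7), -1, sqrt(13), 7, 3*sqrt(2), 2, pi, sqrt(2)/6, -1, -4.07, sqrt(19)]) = [-5*sqrt(7), -4.07, -1, -1, sqrt(2)/6, 2, pi, sqrt(13), 3*sqrt(2), sqrt(19), 7]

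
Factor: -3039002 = -1 * 2^1 * 41^1 * 37061^1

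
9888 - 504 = 9384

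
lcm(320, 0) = 0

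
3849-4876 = -1027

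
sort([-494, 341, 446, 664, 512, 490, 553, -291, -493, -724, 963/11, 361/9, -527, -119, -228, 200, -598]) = [-724, -598, -527, -494, -493, -291, -228, -119, 361/9, 963/11, 200, 341, 446, 490, 512, 553, 664]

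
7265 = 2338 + 4927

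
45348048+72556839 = 117904887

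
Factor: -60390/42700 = -1*2^(-1)*3^2*5^(-1)*7^(-1)*11^1 = -99/70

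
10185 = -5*(-2037)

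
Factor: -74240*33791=-1*2^9*5^1*29^1*33791^1=-2508643840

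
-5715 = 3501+-9216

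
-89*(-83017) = 7388513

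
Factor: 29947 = 29947^1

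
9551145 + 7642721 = 17193866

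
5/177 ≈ 0.0282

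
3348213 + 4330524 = 7678737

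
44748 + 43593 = 88341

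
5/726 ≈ 0.00689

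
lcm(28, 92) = 644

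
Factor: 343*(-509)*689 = -1*7^3*13^1*53^1*509^1 = -120290443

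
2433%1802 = 631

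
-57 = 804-861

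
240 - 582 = -342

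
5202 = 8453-3251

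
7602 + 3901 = 11503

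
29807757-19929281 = 9878476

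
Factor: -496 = -1*2^4*31^1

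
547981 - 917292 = -369311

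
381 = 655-274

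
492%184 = 124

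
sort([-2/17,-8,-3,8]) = [-8,-3,-2/17,8]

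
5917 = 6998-1081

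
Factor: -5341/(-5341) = 1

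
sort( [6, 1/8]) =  [1/8, 6]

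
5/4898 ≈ 0.00102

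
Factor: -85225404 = -1*2^2*3^1*11^1*645647^1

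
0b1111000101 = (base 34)sd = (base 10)965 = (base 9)1282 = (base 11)7a8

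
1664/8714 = 832/4357 ≈ 0.191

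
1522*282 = 429204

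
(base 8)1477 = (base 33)p6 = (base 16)33f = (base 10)831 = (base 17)2ef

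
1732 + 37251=38983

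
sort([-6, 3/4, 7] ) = [-6, 3/4, 7] 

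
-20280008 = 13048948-33328956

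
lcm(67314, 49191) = 1278966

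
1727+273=2000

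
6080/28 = 1520/7 ≈ 217.14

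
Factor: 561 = 3^1 * 11^1 * 17^1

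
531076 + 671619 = 1202695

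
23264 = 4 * 5816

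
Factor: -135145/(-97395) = 3^(-1)*43^(-1)*179^1 = 179/129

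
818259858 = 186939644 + 631320214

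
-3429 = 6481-9910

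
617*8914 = 5499938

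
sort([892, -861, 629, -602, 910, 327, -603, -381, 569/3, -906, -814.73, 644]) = [-906, -861, -814.73, -603, -602, -381, 569/3, 327, 629, 644, 892, 910]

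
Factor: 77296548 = 2^2*3^1*7^1*920197^1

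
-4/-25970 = 2/12985 ≈ 0.000154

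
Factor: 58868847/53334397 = 3^2 * 1213^(-1) * 43969^(-1) * 6540983^1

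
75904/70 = 37952/35 ≈ 1084.34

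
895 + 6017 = 6912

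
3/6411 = 1/2137 ≈ 0.000468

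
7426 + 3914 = 11340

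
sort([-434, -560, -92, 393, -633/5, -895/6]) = [-560, -434, -895/6, -633/5, -92, 393]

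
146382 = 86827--59555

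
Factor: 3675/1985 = 3^1 * 5^1 * 7^2 * 397^(-1) = 735/397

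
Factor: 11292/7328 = 2^(-3) * 3^1 * 229^(-1) * 941^1 = 2823/1832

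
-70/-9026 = 35/4513 ≈ 0.00776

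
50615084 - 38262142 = 12352942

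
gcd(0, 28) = 28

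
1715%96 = 83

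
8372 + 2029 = 10401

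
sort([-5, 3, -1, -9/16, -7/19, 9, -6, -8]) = [-8, -6, -5, -1, -9/16, -7/19, 3, 9]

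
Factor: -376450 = -1*2^1*5^2*7529^1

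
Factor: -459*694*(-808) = 2^4*3^3*17^1*101^1*347^1 = 257385168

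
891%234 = 189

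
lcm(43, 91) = 3913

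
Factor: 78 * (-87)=-1 * 2^1 * 3^2 * 13^1 * 29^1=-6786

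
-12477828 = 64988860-77466688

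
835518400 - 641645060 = 193873340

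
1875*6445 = 12084375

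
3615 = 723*5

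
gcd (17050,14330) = 10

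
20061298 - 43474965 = -23413667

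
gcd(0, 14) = 14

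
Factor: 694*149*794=2^2*149^1*347^1*397^1=82104364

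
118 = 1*118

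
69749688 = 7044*9902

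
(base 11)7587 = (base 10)10017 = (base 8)23441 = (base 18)1cg9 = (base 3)111202000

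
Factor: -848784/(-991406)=2^3*3^1*13^(-1)*17^(-1)*2243^(-1)*17683^1=424392/495703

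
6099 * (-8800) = -53671200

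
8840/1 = 8840 = 8840.00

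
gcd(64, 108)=4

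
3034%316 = 190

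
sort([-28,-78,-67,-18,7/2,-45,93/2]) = [-78,-67,-45,-28,-18,7/2,93/2]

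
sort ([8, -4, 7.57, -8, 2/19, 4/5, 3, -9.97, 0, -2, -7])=[-9.97, -8, -7, -4, -2, 0, 2/19, 4/5, 3, 7.57, 8]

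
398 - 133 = 265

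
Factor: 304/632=2^1 * 19^1 * 79^(-1)=38/79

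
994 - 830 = 164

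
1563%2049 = 1563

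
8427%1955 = 607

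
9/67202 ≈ 0.000134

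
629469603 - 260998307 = 368471296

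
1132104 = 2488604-1356500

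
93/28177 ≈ 0.00330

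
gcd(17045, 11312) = 7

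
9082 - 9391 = -309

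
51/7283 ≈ 0.00700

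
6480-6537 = -57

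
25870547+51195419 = 77065966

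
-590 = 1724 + -2314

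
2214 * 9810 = 21719340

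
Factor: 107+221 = 2^3 * 41^1 = 328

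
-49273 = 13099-62372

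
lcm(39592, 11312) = 79184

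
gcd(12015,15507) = 9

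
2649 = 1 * 2649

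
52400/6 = 26200/3 ≈ 8733.33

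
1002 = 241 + 761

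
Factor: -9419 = -1*9419^1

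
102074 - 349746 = -247672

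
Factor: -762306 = -1*2^1*3^1*127051^1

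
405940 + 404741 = 810681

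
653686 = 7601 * 86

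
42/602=3/43 ≈ 0.0698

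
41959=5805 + 36154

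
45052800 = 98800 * 456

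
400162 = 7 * 57166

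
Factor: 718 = 2^1 * 359^1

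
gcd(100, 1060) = 20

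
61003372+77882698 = 138886070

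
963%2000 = 963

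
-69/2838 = -23/946 ≈ -0.0243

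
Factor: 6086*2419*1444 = 2^3*17^1*19^2*41^1*59^1*179^1 = 21258617096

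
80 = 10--70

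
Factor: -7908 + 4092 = -1*2^3*3^2*53^1 = -3816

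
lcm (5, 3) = 15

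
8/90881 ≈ 0.0000880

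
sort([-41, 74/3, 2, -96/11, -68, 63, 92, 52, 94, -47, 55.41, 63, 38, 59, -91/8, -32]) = [-68, -47, -41, -32, -91/8, -96/11, 2, 74/3, 38, 52, 55.41, 59, 63, 63, 92, 94]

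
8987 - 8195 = 792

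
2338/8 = 292 + 1/4 = 292.25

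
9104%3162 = 2780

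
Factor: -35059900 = -1*2^2*5^2*229^1*1531^1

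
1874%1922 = 1874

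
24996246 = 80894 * 309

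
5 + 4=9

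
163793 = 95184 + 68609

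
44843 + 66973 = 111816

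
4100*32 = 131200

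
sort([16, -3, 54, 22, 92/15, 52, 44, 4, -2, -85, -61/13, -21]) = [-85, -21, -61/13, -3, -2, 4, 92/15, 16, 22, 44, 52, 54]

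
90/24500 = 9/2450 ≈ 0.00367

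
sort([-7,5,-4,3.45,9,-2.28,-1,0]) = [-7,-4,-2.28,-1,0,3.45,5,9]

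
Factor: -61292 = -1 * 2^2 * 7^1 * 11^1 * 199^1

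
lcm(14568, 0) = 0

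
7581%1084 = 1077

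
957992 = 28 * 34214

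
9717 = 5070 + 4647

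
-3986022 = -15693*254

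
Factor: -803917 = -1*383^1*2099^1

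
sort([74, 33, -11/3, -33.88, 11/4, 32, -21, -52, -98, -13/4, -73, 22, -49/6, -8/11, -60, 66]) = [-98, -73, -60, -52, -33.88, -21, -49/6, -11/3, -13/4, -8/11, 11/4, 22, 32, 33, 66, 74]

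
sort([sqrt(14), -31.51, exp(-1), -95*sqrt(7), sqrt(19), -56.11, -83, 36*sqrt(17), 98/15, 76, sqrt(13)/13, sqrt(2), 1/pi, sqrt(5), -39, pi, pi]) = [-95*sqrt(7), -83, -56.11, -39, -31.51, sqrt(13)/13, 1/pi, exp(-1), sqrt(2), sqrt(5), pi, pi, sqrt(14), sqrt(19), 98/15, 76, 36*sqrt(17)]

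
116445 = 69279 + 47166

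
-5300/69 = -76 - 56/69 ≈ -76.81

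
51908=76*683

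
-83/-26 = 3 + 5/26 ≈ 3.19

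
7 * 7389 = 51723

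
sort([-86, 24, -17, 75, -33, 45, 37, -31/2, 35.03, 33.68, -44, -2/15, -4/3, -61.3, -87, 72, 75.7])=[-87, -86, -61.3, -44, -33, -17, -31/2, -4/3, -2/15, 24, 33.68, 35.03, 37, 45, 72, 75, 75.7]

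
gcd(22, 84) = 2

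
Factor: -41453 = -1 * 41453^1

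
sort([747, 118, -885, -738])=[-885, -738, 118, 747]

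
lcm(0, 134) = 0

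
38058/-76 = -19029/38 ≈ -500.76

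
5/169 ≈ 0.0296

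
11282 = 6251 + 5031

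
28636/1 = 28636 = 28636.00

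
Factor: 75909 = 3^1*25303^1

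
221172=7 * 31596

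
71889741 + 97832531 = 169722272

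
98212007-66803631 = 31408376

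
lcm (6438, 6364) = 553668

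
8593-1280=7313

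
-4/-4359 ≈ 0.000918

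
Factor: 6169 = 31^1 * 199^1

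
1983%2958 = 1983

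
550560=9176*60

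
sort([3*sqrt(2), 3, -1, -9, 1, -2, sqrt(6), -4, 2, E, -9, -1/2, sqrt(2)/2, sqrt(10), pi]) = [-9, -9, -4, -2, -1, -1/2, sqrt(2)/2, 1, 2, sqrt(6), E, 3, pi, sqrt(10), 3*sqrt(2)]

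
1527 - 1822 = -295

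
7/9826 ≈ 0.000712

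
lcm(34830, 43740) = 1880820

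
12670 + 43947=56617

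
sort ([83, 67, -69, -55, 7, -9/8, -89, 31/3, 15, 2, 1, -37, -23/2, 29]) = [-89, -69, -55, -37, -23/2, -9/8, 1, 2, 7, 31/3, 15, 29, 67, 83]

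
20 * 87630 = 1752600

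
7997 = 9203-1206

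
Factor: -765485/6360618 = -1*2^(-1)*3^(-1)*5^1*7^1*11^(-1)*17^(-1)*5669^(-1)*21871^1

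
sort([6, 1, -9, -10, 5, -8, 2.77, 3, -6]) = [-10, -9, -8, -6, 1, 2.77, 3, 5, 6]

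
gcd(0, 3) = 3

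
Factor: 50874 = 2^1*3^1*61^1*139^1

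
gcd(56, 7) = 7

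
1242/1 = 1242 = 1242.00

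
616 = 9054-8438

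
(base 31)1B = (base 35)17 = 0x2A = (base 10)42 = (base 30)1C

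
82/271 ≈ 0.303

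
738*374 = 276012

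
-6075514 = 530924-6606438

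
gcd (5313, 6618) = 3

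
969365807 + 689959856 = 1659325663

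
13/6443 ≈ 0.00202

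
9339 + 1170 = 10509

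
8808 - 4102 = 4706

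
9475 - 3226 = 6249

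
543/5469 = 181/1823 ≈ 0.0993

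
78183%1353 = 1062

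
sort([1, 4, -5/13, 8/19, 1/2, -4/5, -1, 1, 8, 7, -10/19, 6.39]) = [-1, -4/5, -10/19, -5/13, 8/19, 1/2, 1, 1, 4, 6.39, 7, 8]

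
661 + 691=1352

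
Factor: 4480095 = 3^1 * 5^1 * 17^1 * 17569^1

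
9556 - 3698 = 5858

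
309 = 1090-781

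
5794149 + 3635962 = 9430111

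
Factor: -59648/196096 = -1*2^(-1)*233^1*383^(-1) = -233/766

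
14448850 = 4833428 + 9615422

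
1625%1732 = 1625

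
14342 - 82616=-68274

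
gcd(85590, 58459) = 1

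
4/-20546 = -2/10273 ≈ -0.000195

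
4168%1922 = 324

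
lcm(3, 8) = 24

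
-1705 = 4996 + -6701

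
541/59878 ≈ 0.00904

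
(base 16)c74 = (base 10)3188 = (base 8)6164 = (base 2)110001110100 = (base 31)39q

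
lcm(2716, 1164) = 8148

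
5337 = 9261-3924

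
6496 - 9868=-3372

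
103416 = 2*51708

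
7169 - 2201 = 4968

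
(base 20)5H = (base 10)117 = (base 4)1311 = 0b1110101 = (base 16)75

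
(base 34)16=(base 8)50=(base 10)40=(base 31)19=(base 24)1g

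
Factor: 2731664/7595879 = 2^4 * 13^1 * 23^1 * 191^(-1) * 571^1 * 39769^(-1)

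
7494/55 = 136 + 14/55 ≈ 136.25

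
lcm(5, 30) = 30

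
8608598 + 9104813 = 17713411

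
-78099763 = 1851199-79950962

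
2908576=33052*88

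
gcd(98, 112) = 14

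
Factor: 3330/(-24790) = -1*3^2*67^(-1) = -9/67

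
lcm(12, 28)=84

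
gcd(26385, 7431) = 3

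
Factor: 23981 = 23981^1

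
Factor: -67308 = -1 * 2^2 * 3^1 * 71^1 * 79^1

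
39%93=39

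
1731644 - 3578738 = -1847094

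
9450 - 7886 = 1564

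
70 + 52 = 122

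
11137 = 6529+4608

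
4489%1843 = 803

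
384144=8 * 48018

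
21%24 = 21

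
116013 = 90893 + 25120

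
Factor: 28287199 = 67^1*103^1*4099^1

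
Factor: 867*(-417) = -1*3^2*17^2*139^1 = -361539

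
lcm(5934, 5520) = 237360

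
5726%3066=2660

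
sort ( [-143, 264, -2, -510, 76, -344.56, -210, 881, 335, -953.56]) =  [-953.56, -510, -344.56, -210, -143, -2, 76, 264, 335, 881]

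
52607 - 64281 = -11674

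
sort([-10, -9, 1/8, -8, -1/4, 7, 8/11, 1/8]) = [-10, -9, -8, -1/4, 1/8, 1/8, 8/11, 7]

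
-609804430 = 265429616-875234046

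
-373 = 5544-5917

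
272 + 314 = 586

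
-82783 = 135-82918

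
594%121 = 110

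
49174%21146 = 6882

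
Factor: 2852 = 2^2 * 23^1 * 31^1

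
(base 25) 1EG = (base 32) UV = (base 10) 991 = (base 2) 1111011111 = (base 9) 1321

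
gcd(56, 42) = 14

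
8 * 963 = 7704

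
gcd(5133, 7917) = 87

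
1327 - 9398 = -8071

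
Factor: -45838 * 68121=-1 * 2^1 * 3^4 * 13^1 * 29^2 * 41^1 * 43^1=-3122530398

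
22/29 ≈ 0.759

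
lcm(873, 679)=6111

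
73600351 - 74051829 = -451478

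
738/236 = 369/118 ≈ 3.13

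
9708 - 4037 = 5671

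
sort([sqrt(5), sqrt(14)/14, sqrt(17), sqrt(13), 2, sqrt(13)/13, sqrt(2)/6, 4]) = [sqrt(2)/6, sqrt(14)/14, sqrt(13)/13, 2, sqrt(5), sqrt(13), 4, sqrt(17)]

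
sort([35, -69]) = [-69, 35]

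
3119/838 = 3+605/838 ≈ 3.72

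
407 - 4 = 403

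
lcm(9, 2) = 18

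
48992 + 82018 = 131010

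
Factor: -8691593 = -1 * 8691593^1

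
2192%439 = 436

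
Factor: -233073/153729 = -1*31^(-1)*47^1 = -47/31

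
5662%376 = 22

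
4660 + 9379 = 14039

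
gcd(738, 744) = 6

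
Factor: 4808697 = 3^1*1602899^1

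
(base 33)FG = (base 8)777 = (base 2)111111111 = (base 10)511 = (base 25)KB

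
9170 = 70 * 131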